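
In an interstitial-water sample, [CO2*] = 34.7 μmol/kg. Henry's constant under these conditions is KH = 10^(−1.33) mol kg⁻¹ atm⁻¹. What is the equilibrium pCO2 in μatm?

KH = 10^(−1.33) = 4.677×10^-2 mol kg⁻¹ atm⁻¹
pCO2 = [CO2*]/KH = 34.7×10^-6 / 4.677×10^-2 = 7.42×10^-4 atm = 742 μatm

pCO2 = 742 μatm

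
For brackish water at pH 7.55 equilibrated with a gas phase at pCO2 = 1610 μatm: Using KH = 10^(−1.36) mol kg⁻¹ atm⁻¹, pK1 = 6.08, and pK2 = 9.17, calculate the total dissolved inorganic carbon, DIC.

DIC = 2.19 mmol/kg

[CO2*] = KH · pCO2 = 10^(−1.36) × 1610×10^-6 = 7.028×10^-5 mol/kg
α₀ = 1/(1 + K1/[H⁺] + K1K2/[H⁺]²) = 1/(1 + 10^+1.47 + 10^-0.15) = 0.03203
DIC = [CO2*]/α₀ = 7.028×10^-5 / 0.03203 = 2.19 mmol/kg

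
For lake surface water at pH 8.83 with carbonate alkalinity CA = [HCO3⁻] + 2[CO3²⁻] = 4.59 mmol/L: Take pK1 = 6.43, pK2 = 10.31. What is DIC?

CA = [HCO3⁻] + 2[CO3²⁻] = (α₁ + 2α₂)·DIC
At pH 8.83: [H⁺]/K1 = 10^-2.40 = 0.0039811, K2/[H⁺] = 10^-1.48 = 0.033113
α₁ = 1/(1 + 0.0039811 + 0.033113) = 1/1.0371 = 0.9642; α₂ = α₁·K2/[H⁺] = 0.03193
α₁ + 2α₂ = 1.0281
DIC = CA / (α₁ + 2α₂) = 4.59 / 1.0281 = 4.46 mmol/L

DIC = 4.46 mmol/L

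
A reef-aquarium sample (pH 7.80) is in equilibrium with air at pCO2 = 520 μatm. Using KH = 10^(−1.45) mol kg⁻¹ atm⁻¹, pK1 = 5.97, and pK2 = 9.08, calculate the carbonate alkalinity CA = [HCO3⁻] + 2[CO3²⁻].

CA = 1.38 mmol/kg

[CO2*] = KH · pCO2 = 10^(−1.45) × 520×10^-6 = 1.845×10^-5 mol/kg
α₀ = 1/(1 + K1/[H⁺] + K1K2/[H⁺]²) = 1/(1 + 10^+1.83 + 10^+0.55) = 0.01386
DIC = [CO2*]/α₀ = 1.845×10^-5 / 0.01386 = 1.331 mmol/kg
CA = (α₁ + 2α₂)·DIC = (0.9370 + 2×0.04917) × 1.331 = 1.38 mmol/kg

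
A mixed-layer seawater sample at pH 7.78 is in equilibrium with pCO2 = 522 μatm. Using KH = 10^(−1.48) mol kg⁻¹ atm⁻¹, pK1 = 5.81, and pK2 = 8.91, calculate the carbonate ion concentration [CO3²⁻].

[CO2*] = KH · pCO2 = 10^(−1.48) × 522×10^-6 = 1.729×10^-5 mol/kg
α₀ = 1/(1 + K1/[H⁺] + K1K2/[H⁺]²) = 1/(1 + 10^+1.97 + 10^+0.84) = 0.009877
DIC = [CO2*]/α₀ = 1.729×10^-5 / 0.009877 = 1.750 mmol/kg
[CO3²⁻] = α₂·DIC; α₂ = 0.06833, so [CO3²⁻] = 0.06833 × 1.750 = 0.120 mmol/kg

[CO3²⁻] = 0.120 mmol/kg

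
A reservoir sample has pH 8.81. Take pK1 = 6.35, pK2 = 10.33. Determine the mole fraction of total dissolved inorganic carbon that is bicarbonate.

α₁ = 0.967

α₁ = 1 / (1 + [H⁺]/K1 + K2/[H⁺]) = 1 / (1 + 10^-2.46 + 10^-1.52)
   = 1 / (1 + 0.0034674 + 0.030200) = 1/1.0337 = 0.9674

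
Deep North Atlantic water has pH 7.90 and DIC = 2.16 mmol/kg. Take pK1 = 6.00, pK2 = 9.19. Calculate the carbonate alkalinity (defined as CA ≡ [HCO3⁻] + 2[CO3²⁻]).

CA = 2.24 mmol/kg

CA = [HCO3⁻] + 2[CO3²⁻] = (α₁ + 2α₂)·DIC
At pH 7.90: [H⁺]/K1 = 10^-1.90 = 0.012589, K2/[H⁺] = 10^-1.29 = 0.051286
α₁ = 1/(1 + 0.012589 + 0.051286) = 1/1.0639 = 0.9400; α₂ = α₁·K2/[H⁺] = 0.04821
α₁ + 2α₂ = 1.0364
CA = 1.0364 × 2.16 = 2.24 mmol/kg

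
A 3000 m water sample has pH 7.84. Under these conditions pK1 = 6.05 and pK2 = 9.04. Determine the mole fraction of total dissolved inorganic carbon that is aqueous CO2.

α₀ = 1 / (1 + K1/[H⁺] + K1K2/[H⁺]²) = 1 / (1 + 10^+1.79 + 10^+0.59)
   = 1 / (1 + 61.660 + 3.8905) = 1/66.550 = 0.01503

α₀ = 0.0150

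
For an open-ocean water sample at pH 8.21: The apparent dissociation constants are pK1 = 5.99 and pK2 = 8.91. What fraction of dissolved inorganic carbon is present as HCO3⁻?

α₁ = 1 / (1 + [H⁺]/K1 + K2/[H⁺]) = 1 / (1 + 10^-2.22 + 10^-0.70)
   = 1 / (1 + 0.0060256 + 0.19953) = 1/1.2056 = 0.8295

α₁ = 0.829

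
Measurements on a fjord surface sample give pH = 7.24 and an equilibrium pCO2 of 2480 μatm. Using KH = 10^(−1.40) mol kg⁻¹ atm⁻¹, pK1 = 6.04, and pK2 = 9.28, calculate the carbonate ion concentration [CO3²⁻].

[CO2*] = KH · pCO2 = 10^(−1.40) × 2480×10^-6 = 9.873×10^-5 mol/kg
α₀ = 1/(1 + K1/[H⁺] + K1K2/[H⁺]²) = 1/(1 + 10^+1.20 + 10^-0.84) = 0.05885
DIC = [CO2*]/α₀ = 9.873×10^-5 / 0.05885 = 1.678 mmol/kg
[CO3²⁻] = α₂·DIC; α₂ = 0.008506, so [CO3²⁻] = 0.008506 × 1.678 = 0.0143 mmol/kg = 14.3 μmol/kg

[CO3²⁻] = 14.3 μmol/kg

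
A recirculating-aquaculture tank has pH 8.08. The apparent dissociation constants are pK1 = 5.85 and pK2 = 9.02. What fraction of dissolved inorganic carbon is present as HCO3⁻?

α₁ = 1 / (1 + [H⁺]/K1 + K2/[H⁺]) = 1 / (1 + 10^-2.23 + 10^-0.94)
   = 1 / (1 + 0.0058884 + 0.11482) = 1/1.1207 = 0.8923

α₁ = 0.892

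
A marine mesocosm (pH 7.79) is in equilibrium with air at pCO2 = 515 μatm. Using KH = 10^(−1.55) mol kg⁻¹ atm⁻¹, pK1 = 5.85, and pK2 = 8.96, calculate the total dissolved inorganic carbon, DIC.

DIC = 1.36 mmol/kg

[CO2*] = KH · pCO2 = 10^(−1.55) × 515×10^-6 = 1.451×10^-5 mol/kg
α₀ = 1/(1 + K1/[H⁺] + K1K2/[H⁺]²) = 1/(1 + 10^+1.94 + 10^+0.77) = 0.01064
DIC = [CO2*]/α₀ = 1.451×10^-5 / 0.01064 = 1.36 mmol/kg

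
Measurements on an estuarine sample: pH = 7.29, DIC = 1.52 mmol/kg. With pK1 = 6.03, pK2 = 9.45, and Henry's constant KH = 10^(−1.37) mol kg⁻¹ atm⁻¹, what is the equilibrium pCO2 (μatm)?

pCO2 = 1840 μatm

α₀ = 1 / (1 + K1/[H⁺] + K1K2/[H⁺]²) = 1 / (1 + 10^+1.26 + 10^-0.90)
   = 1 / (1 + 18.197 + 0.12589) = 1/19.323 = 0.05175
[CO2*] = α₀ × DIC = 0.05175 × 1.52 = 0.07866 mmol/kg
pCO2 = [CO2*]/KH = 7.866×10^-5 / 4.266×10^-2 = 1840 μatm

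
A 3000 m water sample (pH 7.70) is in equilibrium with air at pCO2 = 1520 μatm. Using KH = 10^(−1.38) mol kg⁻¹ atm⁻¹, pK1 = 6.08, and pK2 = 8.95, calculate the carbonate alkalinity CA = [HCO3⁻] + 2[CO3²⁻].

CA = 2.94 mmol/kg

[CO2*] = KH · pCO2 = 10^(−1.38) × 1520×10^-6 = 6.336×10^-5 mol/kg
α₀ = 1/(1 + K1/[H⁺] + K1K2/[H⁺]²) = 1/(1 + 10^+1.62 + 10^+0.37) = 0.02221
DIC = [CO2*]/α₀ = 6.336×10^-5 / 0.02221 = 2.853 mmol/kg
CA = (α₁ + 2α₂)·DIC = (0.9257 + 2×0.05206) × 2.853 = 2.94 mmol/kg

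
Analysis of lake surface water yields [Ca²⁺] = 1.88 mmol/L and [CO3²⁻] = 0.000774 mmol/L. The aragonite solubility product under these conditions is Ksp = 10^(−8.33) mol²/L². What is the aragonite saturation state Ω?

Ksp = 10^(−8.33) = 4.677×10^-9
Ω = [Ca²⁺][CO3²⁻]/Ksp = (1.88×10^-3)(0.000774×10^-3) / 4.677×10^-9 = 0.311

Ω = 0.311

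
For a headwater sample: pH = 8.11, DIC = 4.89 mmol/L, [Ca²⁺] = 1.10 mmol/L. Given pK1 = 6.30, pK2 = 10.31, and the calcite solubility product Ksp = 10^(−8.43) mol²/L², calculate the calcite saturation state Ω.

α₂ = 1 / (1 + [H⁺]/K2 + [H⁺]²/(K1K2)) = 1 / (1 + 10^+2.20 + 10^+0.39)
   = 1 / (1 + 158.49 + 2.4547) = 1/161.94 = 0.006175
[CO3²⁻] = α₂ × DIC = 0.006175 × 4.89 = 0.03020 mmol/L
Ksp = 10^(−8.43) = 3.715×10^-9
Ω = [Ca²⁺][CO3²⁻]/Ksp = (1.10×10^-3)(3.020×10^-5) / 3.715×10^-9 = 8.94

Ω = 8.94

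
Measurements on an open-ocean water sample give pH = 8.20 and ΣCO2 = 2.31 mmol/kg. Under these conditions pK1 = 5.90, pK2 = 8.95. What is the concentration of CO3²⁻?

[CO3²⁻] = 0.347 mmol/kg

α₂ = 1 / (1 + [H⁺]/K2 + [H⁺]²/(K1K2)) = 1 / (1 + 10^+0.75 + 10^-1.55)
   = 1 / (1 + 5.6234 + 0.028184) = 1/6.6516 = 0.1503
[CO3²⁻] = α₂ × DIC = 0.1503 × 2.31 = 0.347 mmol/kg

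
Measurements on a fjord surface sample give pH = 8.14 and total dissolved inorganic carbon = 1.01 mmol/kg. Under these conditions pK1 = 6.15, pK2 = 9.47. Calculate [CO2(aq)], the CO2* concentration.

α₀ = 1 / (1 + K1/[H⁺] + K1K2/[H⁺]²) = 1 / (1 + 10^+1.99 + 10^+0.66)
   = 1 / (1 + 97.724 + 4.5709) = 1/103.29 = 0.009681
[CO2*] = α₀ × DIC = 0.009681 × 1.01 = 0.00978 mmol/kg = 9.78 μmol/kg

[CO2*] = 9.78 μmol/kg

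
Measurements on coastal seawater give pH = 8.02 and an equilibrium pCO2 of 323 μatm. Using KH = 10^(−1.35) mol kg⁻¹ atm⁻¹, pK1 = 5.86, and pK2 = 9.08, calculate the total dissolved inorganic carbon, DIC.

[CO2*] = KH · pCO2 = 10^(−1.35) × 323×10^-6 = 1.443×10^-5 mol/kg
α₀ = 1/(1 + K1/[H⁺] + K1K2/[H⁺]²) = 1/(1 + 10^+2.16 + 10^+1.10) = 0.006324
DIC = [CO2*]/α₀ = 1.443×10^-5 / 0.006324 = 2.28 mmol/kg

DIC = 2.28 mmol/kg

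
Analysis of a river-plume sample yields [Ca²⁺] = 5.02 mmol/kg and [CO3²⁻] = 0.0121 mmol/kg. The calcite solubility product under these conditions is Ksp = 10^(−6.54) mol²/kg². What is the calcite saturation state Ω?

Ksp = 10^(−6.54) = 2.884×10^-7
Ω = [Ca²⁺][CO3²⁻]/Ksp = (5.02×10^-3)(0.0121×10^-3) / 2.884×10^-7 = 0.211

Ω = 0.211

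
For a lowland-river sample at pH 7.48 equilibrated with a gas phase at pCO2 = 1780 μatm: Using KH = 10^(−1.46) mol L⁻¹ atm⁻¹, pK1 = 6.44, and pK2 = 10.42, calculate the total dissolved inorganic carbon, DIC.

DIC = 0.739 mmol/L

[CO2*] = KH · pCO2 = 10^(−1.46) × 1780×10^-6 = 6.172×10^-5 mol/L
α₀ = 1/(1 + K1/[H⁺] + K1K2/[H⁺]²) = 1/(1 + 10^+1.04 + 10^-1.90) = 0.08349
DIC = [CO2*]/α₀ = 6.172×10^-5 / 0.08349 = 0.739 mmol/L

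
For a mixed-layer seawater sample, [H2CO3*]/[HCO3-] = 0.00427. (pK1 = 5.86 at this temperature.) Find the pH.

pH = 8.23

From K1 = [H⁺][HCO3-]/[H2CO3*]:  pH = pK1 − log₁₀([H2CO3*]/[HCO3-])
log₁₀(0.00427) = -2.370
pH = 5.86 − (-2.370) = 8.23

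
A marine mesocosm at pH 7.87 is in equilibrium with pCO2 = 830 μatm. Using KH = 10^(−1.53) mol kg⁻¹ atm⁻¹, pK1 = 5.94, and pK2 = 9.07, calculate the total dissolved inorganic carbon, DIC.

DIC = 2.24 mmol/kg

[CO2*] = KH · pCO2 = 10^(−1.53) × 830×10^-6 = 2.450×10^-5 mol/kg
α₀ = 1/(1 + K1/[H⁺] + K1K2/[H⁺]²) = 1/(1 + 10^+1.93 + 10^+0.73) = 0.01093
DIC = [CO2*]/α₀ = 2.450×10^-5 / 0.01093 = 2.24 mmol/kg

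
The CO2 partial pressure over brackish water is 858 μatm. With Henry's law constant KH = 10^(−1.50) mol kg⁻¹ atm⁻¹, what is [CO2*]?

KH = 10^(−1.50) = 3.162×10^-2 mol kg⁻¹ atm⁻¹
[CO2*] = KH · pCO2 = 3.162×10^-2 × 858×10^-6 atm = 2.71×10^-5 mol/kg

[CO2*] = 27.1 μmol/kg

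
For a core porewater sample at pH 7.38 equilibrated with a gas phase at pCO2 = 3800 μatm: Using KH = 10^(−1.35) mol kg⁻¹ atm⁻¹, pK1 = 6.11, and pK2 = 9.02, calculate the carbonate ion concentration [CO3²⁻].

[CO2*] = KH · pCO2 = 10^(−1.35) × 3800×10^-6 = 1.697×10^-4 mol/kg
α₀ = 1/(1 + K1/[H⁺] + K1K2/[H⁺]²) = 1/(1 + 10^+1.27 + 10^-0.37) = 0.04988
DIC = [CO2*]/α₀ = 1.697×10^-4 / 0.04988 = 3.403 mmol/kg
[CO3²⁻] = α₂·DIC; α₂ = 0.02128, so [CO3²⁻] = 0.02128 × 3.403 = 0.0724 mmol/kg

[CO3²⁻] = 0.0724 mmol/kg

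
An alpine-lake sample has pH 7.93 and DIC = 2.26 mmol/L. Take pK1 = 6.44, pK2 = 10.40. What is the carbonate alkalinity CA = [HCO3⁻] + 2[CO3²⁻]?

CA = [HCO3⁻] + 2[CO3²⁻] = (α₁ + 2α₂)·DIC
At pH 7.93: [H⁺]/K1 = 10^-1.49 = 0.032359, K2/[H⁺] = 10^-2.47 = 0.0033884
α₁ = 1/(1 + 0.032359 + 0.0033884) = 1/1.0357 = 0.9655; α₂ = α₁·K2/[H⁺] = 0.003271
α₁ + 2α₂ = 0.9720
CA = 0.9720 × 2.26 = 2.20 mmol/L

CA = 2.20 mmol/L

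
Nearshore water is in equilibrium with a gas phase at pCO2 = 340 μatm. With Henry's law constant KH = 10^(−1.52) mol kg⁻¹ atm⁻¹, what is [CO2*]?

KH = 10^(−1.52) = 3.020×10^-2 mol kg⁻¹ atm⁻¹
[CO2*] = KH · pCO2 = 3.020×10^-2 × 340×10^-6 atm = 1.03×10^-5 mol/kg

[CO2*] = 10.3 μmol/kg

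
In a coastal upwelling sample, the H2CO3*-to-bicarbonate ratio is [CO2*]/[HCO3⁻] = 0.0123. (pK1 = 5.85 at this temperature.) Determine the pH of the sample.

pH = 7.76

From K1 = [H⁺][HCO3⁻]/[CO2*]:  pH = pK1 − log₁₀([CO2*]/[HCO3⁻])
log₁₀(0.0123) = -1.910
pH = 5.85 − (-1.910) = 7.76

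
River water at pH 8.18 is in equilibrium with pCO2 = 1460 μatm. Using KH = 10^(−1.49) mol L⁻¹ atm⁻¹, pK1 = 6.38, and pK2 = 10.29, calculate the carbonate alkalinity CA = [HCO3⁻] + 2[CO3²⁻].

[CO2*] = KH · pCO2 = 10^(−1.49) × 1460×10^-6 = 4.724×10^-5 mol/L
α₀ = 1/(1 + K1/[H⁺] + K1K2/[H⁺]²) = 1/(1 + 10^+1.80 + 10^-0.31) = 0.01548
DIC = [CO2*]/α₀ = 4.724×10^-5 / 0.01548 = 3.051 mmol/L
CA = (α₁ + 2α₂)·DIC = (0.9769 + 2×0.007583) × 3.051 = 3.03 mmol/L

CA = 3.03 mmol/L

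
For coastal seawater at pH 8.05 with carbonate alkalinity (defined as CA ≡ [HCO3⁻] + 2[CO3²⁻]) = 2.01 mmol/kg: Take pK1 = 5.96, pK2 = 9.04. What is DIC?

DIC = 1.85 mmol/kg

CA = [HCO3⁻] + 2[CO3²⁻] = (α₁ + 2α₂)·DIC
At pH 8.05: [H⁺]/K1 = 10^-2.09 = 0.0081283, K2/[H⁺] = 10^-0.99 = 0.10233
α₁ = 1/(1 + 0.0081283 + 0.10233) = 1/1.1105 = 0.9005; α₂ = α₁·K2/[H⁺] = 0.09215
α₁ + 2α₂ = 1.0848
DIC = CA / (α₁ + 2α₂) = 2.01 / 1.0848 = 1.85 mmol/kg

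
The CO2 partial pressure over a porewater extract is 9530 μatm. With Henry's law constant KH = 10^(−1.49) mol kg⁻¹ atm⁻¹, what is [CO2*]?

KH = 10^(−1.49) = 3.236×10^-2 mol kg⁻¹ atm⁻¹
[CO2*] = KH · pCO2 = 3.236×10^-2 × 9530×10^-6 atm = 3.08×10^-4 mol/kg

[CO2*] = 308 μmol/kg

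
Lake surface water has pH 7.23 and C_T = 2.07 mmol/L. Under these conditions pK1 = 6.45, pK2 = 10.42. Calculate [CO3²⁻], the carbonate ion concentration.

α₂ = 1 / (1 + [H⁺]/K2 + [H⁺]²/(K1K2)) = 1 / (1 + 10^+3.19 + 10^+2.41)
   = 1 / (1 + 1548.8 + 257.04) = 1/1806.9 = 0.0005534
[CO3²⁻] = α₂ × DIC = 0.0005534 × 2.07 = 0.00115 mmol/L = 1.15 μmol/L

[CO3²⁻] = 1.15 μmol/L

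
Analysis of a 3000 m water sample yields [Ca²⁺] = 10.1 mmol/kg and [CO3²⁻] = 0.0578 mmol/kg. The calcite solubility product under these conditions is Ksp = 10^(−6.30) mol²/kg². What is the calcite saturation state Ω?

Ksp = 10^(−6.30) = 5.012×10^-7
Ω = [Ca²⁺][CO3²⁻]/Ksp = (10.1×10^-3)(0.0578×10^-3) / 5.012×10^-7 = 1.16

Ω = 1.16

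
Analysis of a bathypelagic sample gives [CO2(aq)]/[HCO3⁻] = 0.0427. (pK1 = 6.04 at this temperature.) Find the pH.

pH = 7.41

From K1 = [H⁺][HCO3⁻]/[CO2(aq)]:  pH = pK1 − log₁₀([CO2(aq)]/[HCO3⁻])
log₁₀(0.0427) = -1.370
pH = 6.04 − (-1.370) = 7.41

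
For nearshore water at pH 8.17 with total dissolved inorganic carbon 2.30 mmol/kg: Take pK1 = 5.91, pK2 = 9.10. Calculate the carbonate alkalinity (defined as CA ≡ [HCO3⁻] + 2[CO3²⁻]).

CA = 2.53 mmol/kg

CA = [HCO3⁻] + 2[CO3²⁻] = (α₁ + 2α₂)·DIC
At pH 8.17: [H⁺]/K1 = 10^-2.26 = 0.0054954, K2/[H⁺] = 10^-0.93 = 0.11749
α₁ = 1/(1 + 0.0054954 + 0.11749) = 1/1.1230 = 0.8905; α₂ = α₁·K2/[H⁺] = 0.1046
α₁ + 2α₂ = 1.0997
CA = 1.0997 × 2.30 = 2.53 mmol/kg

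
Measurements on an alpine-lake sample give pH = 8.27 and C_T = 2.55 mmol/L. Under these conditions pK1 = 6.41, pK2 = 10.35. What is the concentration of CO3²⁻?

[CO3²⁻] = 0.0208 mmol/L

α₂ = 1 / (1 + [H⁺]/K2 + [H⁺]²/(K1K2)) = 1 / (1 + 10^+2.08 + 10^+0.22)
   = 1 / (1 + 120.23 + 1.6596) = 1/122.89 = 0.008138
[CO3²⁻] = α₂ × DIC = 0.008138 × 2.55 = 0.0208 mmol/L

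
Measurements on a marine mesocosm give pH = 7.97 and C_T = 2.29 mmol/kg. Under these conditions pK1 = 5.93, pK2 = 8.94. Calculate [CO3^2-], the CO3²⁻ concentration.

α₂ = 1 / (1 + [H⁺]/K2 + [H⁺]²/(K1K2)) = 1 / (1 + 10^+0.97 + 10^-1.07)
   = 1 / (1 + 9.3325 + 0.085114) = 1/10.418 = 0.09599
[CO3²⁻] = α₂ × DIC = 0.09599 × 2.29 = 0.220 mmol/kg

[CO3²⁻] = 0.220 mmol/kg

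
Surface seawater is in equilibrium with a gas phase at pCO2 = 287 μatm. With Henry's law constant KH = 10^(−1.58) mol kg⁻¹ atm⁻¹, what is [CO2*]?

[CO2*] = 7.55 μmol/kg

KH = 10^(−1.58) = 2.630×10^-2 mol kg⁻¹ atm⁻¹
[CO2*] = KH · pCO2 = 2.630×10^-2 × 287×10^-6 atm = 7.55×10^-6 mol/kg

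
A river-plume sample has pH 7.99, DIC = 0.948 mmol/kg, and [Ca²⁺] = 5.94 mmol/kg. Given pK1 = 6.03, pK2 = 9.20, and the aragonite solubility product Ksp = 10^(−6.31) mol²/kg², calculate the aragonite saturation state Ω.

α₂ = 1 / (1 + [H⁺]/K2 + [H⁺]²/(K1K2)) = 1 / (1 + 10^+1.21 + 10^-0.75)
   = 1 / (1 + 16.218 + 0.17783) = 1/17.396 = 0.05748
[CO3²⁻] = α₂ × DIC = 0.05748 × 0.948 = 0.05450 mmol/kg
Ksp = 10^(−6.31) = 4.898×10^-7
Ω = [Ca²⁺][CO3²⁻]/Ksp = (5.94×10^-3)(5.450×10^-5) / 4.898×10^-7 = 0.661

Ω = 0.661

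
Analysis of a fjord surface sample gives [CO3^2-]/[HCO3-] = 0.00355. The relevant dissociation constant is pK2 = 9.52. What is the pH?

From K2 = [H⁺][CO3^2-]/[HCO3-]:  pH = pK2 + log₁₀([CO3^2-]/[HCO3-])
log₁₀(0.00355) = -2.450
pH = 9.52 + (-2.450) = 7.07

pH = 7.07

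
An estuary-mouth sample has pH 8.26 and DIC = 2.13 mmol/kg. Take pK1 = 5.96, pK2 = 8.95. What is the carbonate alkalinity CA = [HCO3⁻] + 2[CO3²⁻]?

CA = [HCO3⁻] + 2[CO3²⁻] = (α₁ + 2α₂)·DIC
At pH 8.26: [H⁺]/K1 = 10^-2.30 = 0.0050119, K2/[H⁺] = 10^-0.69 = 0.20417
α₁ = 1/(1 + 0.0050119 + 0.20417) = 1/1.2092 = 0.8270; α₂ = α₁·K2/[H⁺] = 0.1689
α₁ + 2α₂ = 1.1647
CA = 1.1647 × 2.13 = 2.48 mmol/kg

CA = 2.48 mmol/kg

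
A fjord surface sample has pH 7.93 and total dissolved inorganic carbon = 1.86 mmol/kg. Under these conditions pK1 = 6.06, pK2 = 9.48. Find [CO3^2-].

[CO3²⁻] = 0.0503 mmol/kg

α₂ = 1 / (1 + [H⁺]/K2 + [H⁺]²/(K1K2)) = 1 / (1 + 10^+1.55 + 10^-0.32)
   = 1 / (1 + 35.481 + 0.47863) = 1/36.960 = 0.02706
[CO3²⁻] = α₂ × DIC = 0.02706 × 1.86 = 0.0503 mmol/kg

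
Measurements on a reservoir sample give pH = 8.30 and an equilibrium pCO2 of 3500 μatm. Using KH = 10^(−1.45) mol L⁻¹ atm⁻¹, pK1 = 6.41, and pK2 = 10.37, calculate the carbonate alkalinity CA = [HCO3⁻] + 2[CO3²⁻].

[CO2*] = KH · pCO2 = 10^(−1.45) × 3500×10^-6 = 1.242×10^-4 mol/L
α₀ = 1/(1 + K1/[H⁺] + K1K2/[H⁺]²) = 1/(1 + 10^+1.89 + 10^-0.18) = 0.01261
DIC = [CO2*]/α₀ = 1.242×10^-4 / 0.01261 = 9.846 mmol/L
CA = (α₁ + 2α₂)·DIC = (0.9791 + 2×0.008333) × 9.846 = 9.80 mmol/L

CA = 9.80 mmol/L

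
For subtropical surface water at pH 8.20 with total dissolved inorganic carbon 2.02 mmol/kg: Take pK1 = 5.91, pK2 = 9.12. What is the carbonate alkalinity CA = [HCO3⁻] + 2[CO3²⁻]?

CA = 2.23 mmol/kg

CA = [HCO3⁻] + 2[CO3²⁻] = (α₁ + 2α₂)·DIC
At pH 8.20: [H⁺]/K1 = 10^-2.29 = 0.0051286, K2/[H⁺] = 10^-0.92 = 0.12023
α₁ = 1/(1 + 0.0051286 + 0.12023) = 1/1.1254 = 0.8886; α₂ = α₁·K2/[H⁺] = 0.1068
α₁ + 2α₂ = 1.1023
CA = 1.1023 × 2.02 = 2.23 mmol/kg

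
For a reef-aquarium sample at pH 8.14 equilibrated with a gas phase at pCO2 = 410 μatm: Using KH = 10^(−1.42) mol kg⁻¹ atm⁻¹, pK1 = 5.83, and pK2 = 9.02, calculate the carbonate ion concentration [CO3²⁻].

[CO2*] = KH · pCO2 = 10^(−1.42) × 410×10^-6 = 1.559×10^-5 mol/kg
α₀ = 1/(1 + K1/[H⁺] + K1K2/[H⁺]²) = 1/(1 + 10^+2.31 + 10^+1.43) = 0.004309
DIC = [CO2*]/α₀ = 1.559×10^-5 / 0.004309 = 3.618 mmol/kg
[CO3²⁻] = α₂·DIC; α₂ = 0.1160, so [CO3²⁻] = 0.1160 × 3.618 = 0.420 mmol/kg

[CO3²⁻] = 0.420 mmol/kg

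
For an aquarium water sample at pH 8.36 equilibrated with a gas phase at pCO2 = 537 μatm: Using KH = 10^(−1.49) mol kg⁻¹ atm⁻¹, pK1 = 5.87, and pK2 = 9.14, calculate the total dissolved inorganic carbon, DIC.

DIC = 6.28 mmol/kg

[CO2*] = KH · pCO2 = 10^(−1.49) × 537×10^-6 = 1.738×10^-5 mol/kg
α₀ = 1/(1 + K1/[H⁺] + K1K2/[H⁺]²) = 1/(1 + 10^+2.49 + 10^+1.71) = 0.002768
DIC = [CO2*]/α₀ = 1.738×10^-5 / 0.002768 = 6.28 mmol/kg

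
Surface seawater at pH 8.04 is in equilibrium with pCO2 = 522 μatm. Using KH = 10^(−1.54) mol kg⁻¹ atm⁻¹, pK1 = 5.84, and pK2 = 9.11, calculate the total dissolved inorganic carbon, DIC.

[CO2*] = KH · pCO2 = 10^(−1.54) × 522×10^-6 = 1.505×10^-5 mol/kg
α₀ = 1/(1 + K1/[H⁺] + K1K2/[H⁺]²) = 1/(1 + 10^+2.20 + 10^+1.13) = 0.005781
DIC = [CO2*]/α₀ = 1.505×10^-5 / 0.005781 = 2.60 mmol/kg

DIC = 2.60 mmol/kg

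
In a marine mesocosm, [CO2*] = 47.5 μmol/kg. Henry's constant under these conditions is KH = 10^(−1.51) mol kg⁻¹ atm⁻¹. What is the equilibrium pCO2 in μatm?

KH = 10^(−1.51) = 3.090×10^-2 mol kg⁻¹ atm⁻¹
pCO2 = [CO2*]/KH = 47.5×10^-6 / 3.090×10^-2 = 1.54×10^-3 atm = 1540 μatm

pCO2 = 1540 μatm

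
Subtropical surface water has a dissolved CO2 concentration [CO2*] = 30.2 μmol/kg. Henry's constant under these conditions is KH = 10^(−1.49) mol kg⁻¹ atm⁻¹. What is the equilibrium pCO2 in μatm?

KH = 10^(−1.49) = 3.236×10^-2 mol kg⁻¹ atm⁻¹
pCO2 = [CO2*]/KH = 30.2×10^-6 / 3.236×10^-2 = 9.33×10^-4 atm = 933 μatm

pCO2 = 933 μatm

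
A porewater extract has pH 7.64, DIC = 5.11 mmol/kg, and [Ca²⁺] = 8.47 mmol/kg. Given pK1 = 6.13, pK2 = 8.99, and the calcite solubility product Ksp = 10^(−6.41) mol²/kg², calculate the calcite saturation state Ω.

Ω = 4.62

α₂ = 1 / (1 + [H⁺]/K2 + [H⁺]²/(K1K2)) = 1 / (1 + 10^+1.35 + 10^-0.16)
   = 1 / (1 + 22.387 + 0.69183) = 1/24.079 = 0.04153
[CO3²⁻] = α₂ × DIC = 0.04153 × 5.11 = 0.2122 mmol/kg
Ksp = 10^(−6.41) = 3.890×10^-7
Ω = [Ca²⁺][CO3²⁻]/Ksp = (8.47×10^-3)(2.122×10^-4) / 3.890×10^-7 = 4.62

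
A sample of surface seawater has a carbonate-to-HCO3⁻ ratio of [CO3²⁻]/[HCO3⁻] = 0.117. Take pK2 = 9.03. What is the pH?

From K2 = [H⁺][CO3²⁻]/[HCO3⁻]:  pH = pK2 + log₁₀([CO3²⁻]/[HCO3⁻])
log₁₀(0.117) = -0.932
pH = 9.03 + (-0.932) = 8.10

pH = 8.10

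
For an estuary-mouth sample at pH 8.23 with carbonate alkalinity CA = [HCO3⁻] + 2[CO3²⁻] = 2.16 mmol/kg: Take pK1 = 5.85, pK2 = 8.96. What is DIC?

CA = [HCO3⁻] + 2[CO3²⁻] = (α₁ + 2α₂)·DIC
At pH 8.23: [H⁺]/K1 = 10^-2.38 = 0.0041687, K2/[H⁺] = 10^-0.73 = 0.18621
α₁ = 1/(1 + 0.0041687 + 0.18621) = 1/1.1904 = 0.8401; α₂ = α₁·K2/[H⁺] = 0.1564
α₁ + 2α₂ = 1.1529
DIC = CA / (α₁ + 2α₂) = 2.16 / 1.1529 = 1.87 mmol/kg

DIC = 1.87 mmol/kg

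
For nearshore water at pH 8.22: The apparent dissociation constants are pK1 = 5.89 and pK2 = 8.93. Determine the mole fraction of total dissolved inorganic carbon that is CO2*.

α₀ = 0.00390

α₀ = 1 / (1 + K1/[H⁺] + K1K2/[H⁺]²) = 1 / (1 + 10^+2.33 + 10^+1.62)
   = 1 / (1 + 213.80 + 41.687) = 1/256.48 = 0.003899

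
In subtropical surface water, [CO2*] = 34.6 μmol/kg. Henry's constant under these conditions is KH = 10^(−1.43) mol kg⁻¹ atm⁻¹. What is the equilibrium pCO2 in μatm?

pCO2 = 931 μatm

KH = 10^(−1.43) = 3.715×10^-2 mol kg⁻¹ atm⁻¹
pCO2 = [CO2*]/KH = 34.6×10^-6 / 3.715×10^-2 = 9.31×10^-4 atm = 931 μatm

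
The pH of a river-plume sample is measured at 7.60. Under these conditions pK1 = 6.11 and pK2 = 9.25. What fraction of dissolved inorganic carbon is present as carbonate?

α₂ = 1 / (1 + [H⁺]/K2 + [H⁺]²/(K1K2)) = 1 / (1 + 10^+1.65 + 10^+0.16)
   = 1 / (1 + 44.668 + 1.4454) = 1/47.114 = 0.02123

α₂ = 0.0212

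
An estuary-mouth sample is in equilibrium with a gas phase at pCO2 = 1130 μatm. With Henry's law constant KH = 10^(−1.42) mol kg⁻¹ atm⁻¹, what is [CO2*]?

[CO2*] = 43.0 μmol/kg

KH = 10^(−1.42) = 3.802×10^-2 mol kg⁻¹ atm⁻¹
[CO2*] = KH · pCO2 = 3.802×10^-2 × 1130×10^-6 atm = 4.30×10^-5 mol/kg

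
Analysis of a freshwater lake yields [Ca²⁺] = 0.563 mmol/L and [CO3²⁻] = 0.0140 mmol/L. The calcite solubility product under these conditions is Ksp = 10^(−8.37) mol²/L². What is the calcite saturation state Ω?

Ksp = 10^(−8.37) = 4.266×10^-9
Ω = [Ca²⁺][CO3²⁻]/Ksp = (0.563×10^-3)(0.0140×10^-3) / 4.266×10^-9 = 1.85

Ω = 1.85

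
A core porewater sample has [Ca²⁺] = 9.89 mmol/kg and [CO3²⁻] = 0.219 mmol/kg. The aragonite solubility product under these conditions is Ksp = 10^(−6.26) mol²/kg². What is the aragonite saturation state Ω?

Ksp = 10^(−6.26) = 5.495×10^-7
Ω = [Ca²⁺][CO3²⁻]/Ksp = (9.89×10^-3)(0.219×10^-3) / 5.495×10^-7 = 3.94

Ω = 3.94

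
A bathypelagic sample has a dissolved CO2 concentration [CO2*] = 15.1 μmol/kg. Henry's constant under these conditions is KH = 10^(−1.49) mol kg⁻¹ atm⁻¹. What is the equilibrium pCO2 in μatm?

pCO2 = 467 μatm

KH = 10^(−1.49) = 3.236×10^-2 mol kg⁻¹ atm⁻¹
pCO2 = [CO2*]/KH = 15.1×10^-6 / 3.236×10^-2 = 4.67×10^-4 atm = 467 μatm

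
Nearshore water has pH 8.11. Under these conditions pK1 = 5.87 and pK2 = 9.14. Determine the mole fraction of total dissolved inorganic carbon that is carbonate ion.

α₂ = 1 / (1 + [H⁺]/K2 + [H⁺]²/(K1K2)) = 1 / (1 + 10^+1.03 + 10^-1.21)
   = 1 / (1 + 10.715 + 0.061660) = 1/11.777 = 0.08491

α₂ = 0.0849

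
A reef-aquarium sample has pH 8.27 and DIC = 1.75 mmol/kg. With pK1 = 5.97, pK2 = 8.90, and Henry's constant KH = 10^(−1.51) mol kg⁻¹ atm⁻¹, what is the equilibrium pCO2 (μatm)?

α₀ = 1 / (1 + K1/[H⁺] + K1K2/[H⁺]²) = 1 / (1 + 10^+2.30 + 10^+1.67)
   = 1 / (1 + 199.53 + 46.774) = 1/247.30 = 0.004044
[CO2*] = α₀ × DIC = 0.004044 × 1.75 = 0.007076 mmol/kg = 7.076 μmol/kg
pCO2 = [CO2*]/KH = 7.076×10^-6 / 3.090×10^-2 = 229 μatm

pCO2 = 229 μatm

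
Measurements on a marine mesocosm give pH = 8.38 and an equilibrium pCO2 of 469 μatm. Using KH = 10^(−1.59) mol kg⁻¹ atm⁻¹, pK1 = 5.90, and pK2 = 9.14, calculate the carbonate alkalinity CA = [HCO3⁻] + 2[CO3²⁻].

CA = 4.91 mmol/kg

[CO2*] = KH · pCO2 = 10^(−1.59) × 469×10^-6 = 1.206×10^-5 mol/kg
α₀ = 1/(1 + K1/[H⁺] + K1K2/[H⁺]²) = 1/(1 + 10^+2.48 + 10^+1.72) = 0.002813
DIC = [CO2*]/α₀ = 1.206×10^-5 / 0.002813 = 4.285 mmol/kg
CA = (α₁ + 2α₂)·DIC = (0.8496 + 2×0.1476) × 4.285 = 4.91 mmol/kg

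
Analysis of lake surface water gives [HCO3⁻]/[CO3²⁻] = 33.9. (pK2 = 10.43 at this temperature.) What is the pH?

From K2 = [H⁺][CO3²⁻]/[HCO3⁻]:  pH = pK2 − log₁₀([HCO3⁻]/[CO3²⁻])
log₁₀(33.9) = +1.530
pH = 10.43 − (+1.530) = 8.90

pH = 8.90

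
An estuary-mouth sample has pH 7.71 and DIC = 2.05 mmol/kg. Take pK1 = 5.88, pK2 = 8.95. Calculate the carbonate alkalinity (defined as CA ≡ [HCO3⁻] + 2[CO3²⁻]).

CA = [HCO3⁻] + 2[CO3²⁻] = (α₁ + 2α₂)·DIC
At pH 7.71: [H⁺]/K1 = 10^-1.83 = 0.014791, K2/[H⁺] = 10^-1.24 = 0.057544
α₁ = 1/(1 + 0.014791 + 0.057544) = 1/1.0723 = 0.9325; α₂ = α₁·K2/[H⁺] = 0.05366
α₁ + 2α₂ = 1.0399
CA = 1.0399 × 2.05 = 2.13 mmol/kg

CA = 2.13 mmol/kg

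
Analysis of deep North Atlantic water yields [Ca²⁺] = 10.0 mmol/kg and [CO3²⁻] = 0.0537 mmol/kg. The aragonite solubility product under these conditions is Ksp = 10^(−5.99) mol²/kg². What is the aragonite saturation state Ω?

Ω = 0.525

Ksp = 10^(−5.99) = 1.023×10^-6
Ω = [Ca²⁺][CO3²⁻]/Ksp = (10.0×10^-3)(0.0537×10^-3) / 1.023×10^-6 = 0.525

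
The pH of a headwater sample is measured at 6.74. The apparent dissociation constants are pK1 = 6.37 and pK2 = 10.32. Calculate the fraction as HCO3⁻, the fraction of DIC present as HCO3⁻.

α₁ = 0.701

α₁ = 1 / (1 + [H⁺]/K1 + K2/[H⁺]) = 1 / (1 + 10^-0.37 + 10^-3.58)
   = 1 / (1 + 0.42658 + 0.00026303) = 1/1.4268 = 0.7008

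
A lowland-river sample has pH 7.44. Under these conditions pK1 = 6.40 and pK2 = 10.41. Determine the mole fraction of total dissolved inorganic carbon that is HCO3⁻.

α₁ = 0.916

α₁ = 1 / (1 + [H⁺]/K1 + K2/[H⁺]) = 1 / (1 + 10^-1.04 + 10^-2.97)
   = 1 / (1 + 0.091201 + 0.0010715) = 1/1.0923 = 0.9155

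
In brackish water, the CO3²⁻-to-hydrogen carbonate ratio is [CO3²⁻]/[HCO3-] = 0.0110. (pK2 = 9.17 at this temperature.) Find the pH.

pH = 7.21

From K2 = [H⁺][CO3²⁻]/[HCO3-]:  pH = pK2 + log₁₀([CO3²⁻]/[HCO3-])
log₁₀(0.0110) = -1.959
pH = 9.17 + (-1.959) = 7.21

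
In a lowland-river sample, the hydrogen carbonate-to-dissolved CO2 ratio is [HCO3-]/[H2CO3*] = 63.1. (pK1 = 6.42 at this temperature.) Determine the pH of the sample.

From K1 = [H⁺][HCO3-]/[H2CO3*]:  pH = pK1 + log₁₀([HCO3-]/[H2CO3*])
log₁₀(63.1) = +1.800
pH = 6.42 + (+1.800) = 8.22

pH = 8.22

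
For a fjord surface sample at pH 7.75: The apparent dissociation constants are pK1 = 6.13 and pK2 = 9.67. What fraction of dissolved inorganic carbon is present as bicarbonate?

α₁ = 0.965

α₁ = 1 / (1 + [H⁺]/K1 + K2/[H⁺]) = 1 / (1 + 10^-1.62 + 10^-1.92)
   = 1 / (1 + 0.023988 + 0.012023) = 1/1.0360 = 0.9652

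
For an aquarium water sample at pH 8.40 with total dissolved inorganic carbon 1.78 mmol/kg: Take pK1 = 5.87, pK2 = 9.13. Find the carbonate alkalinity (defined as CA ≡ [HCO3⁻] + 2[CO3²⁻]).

CA = [HCO3⁻] + 2[CO3²⁻] = (α₁ + 2α₂)·DIC
At pH 8.40: [H⁺]/K1 = 10^-2.53 = 0.0029512, K2/[H⁺] = 10^-0.73 = 0.18621
α₁ = 1/(1 + 0.0029512 + 0.18621) = 1/1.1892 = 0.8409; α₂ = α₁·K2/[H⁺] = 0.1566
α₁ + 2α₂ = 1.1541
CA = 1.1541 × 1.78 = 2.05 mmol/kg

CA = 2.05 mmol/kg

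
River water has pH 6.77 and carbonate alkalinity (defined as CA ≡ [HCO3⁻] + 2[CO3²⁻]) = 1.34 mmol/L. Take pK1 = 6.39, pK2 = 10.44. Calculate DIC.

CA = [HCO3⁻] + 2[CO3²⁻] = (α₁ + 2α₂)·DIC
At pH 6.77: [H⁺]/K1 = 10^-0.38 = 0.41687, K2/[H⁺] = 10^-3.67 = 0.00021380
α₁ = 1/(1 + 0.41687 + 0.00021380) = 1/1.4171 = 0.7057; α₂ = α₁·K2/[H⁺] = 0.0001509
α₁ + 2α₂ = 0.7060
DIC = CA / (α₁ + 2α₂) = 1.34 / 0.7060 = 1.90 mmol/L

DIC = 1.90 mmol/L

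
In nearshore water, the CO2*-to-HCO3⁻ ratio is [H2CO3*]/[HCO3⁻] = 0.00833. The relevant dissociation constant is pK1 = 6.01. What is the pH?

pH = 8.09

From K1 = [H⁺][HCO3⁻]/[H2CO3*]:  pH = pK1 − log₁₀([H2CO3*]/[HCO3⁻])
log₁₀(0.00833) = -2.079
pH = 6.01 − (-2.079) = 8.09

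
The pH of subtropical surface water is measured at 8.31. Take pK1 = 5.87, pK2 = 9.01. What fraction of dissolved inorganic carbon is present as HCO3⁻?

α₁ = 1 / (1 + [H⁺]/K1 + K2/[H⁺]) = 1 / (1 + 10^-2.44 + 10^-0.70)
   = 1 / (1 + 0.0036308 + 0.19953) = 1/1.2032 = 0.8311

α₁ = 0.831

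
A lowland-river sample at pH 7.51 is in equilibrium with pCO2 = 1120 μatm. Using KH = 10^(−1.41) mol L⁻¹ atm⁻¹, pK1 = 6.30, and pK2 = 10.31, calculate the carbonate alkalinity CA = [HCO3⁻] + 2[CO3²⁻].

CA = 0.709 mmol/L

[CO2*] = KH · pCO2 = 10^(−1.41) × 1120×10^-6 = 4.357×10^-5 mol/L
α₀ = 1/(1 + K1/[H⁺] + K1K2/[H⁺]²) = 1/(1 + 10^+1.21 + 10^-1.59) = 0.05799
DIC = [CO2*]/α₀ = 4.357×10^-5 / 0.05799 = 0.7514 mmol/L
CA = (α₁ + 2α₂)·DIC = (0.9405 + 2×0.001491) × 0.7514 = 0.709 mmol/L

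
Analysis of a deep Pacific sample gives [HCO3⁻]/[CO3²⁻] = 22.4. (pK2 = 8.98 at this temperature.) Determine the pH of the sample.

From K2 = [H⁺][CO3²⁻]/[HCO3⁻]:  pH = pK2 − log₁₀([HCO3⁻]/[CO3²⁻])
log₁₀(22.4) = +1.350
pH = 8.98 − (+1.350) = 7.63

pH = 7.63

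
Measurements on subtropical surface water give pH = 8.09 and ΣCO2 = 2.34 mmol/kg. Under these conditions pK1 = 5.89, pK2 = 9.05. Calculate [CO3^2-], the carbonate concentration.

[CO3²⁻] = 0.230 mmol/kg

α₂ = 1 / (1 + [H⁺]/K2 + [H⁺]²/(K1K2)) = 1 / (1 + 10^+0.96 + 10^-1.24)
   = 1 / (1 + 9.1201 + 0.057544) = 1/10.178 = 0.09825
[CO3²⁻] = α₂ × DIC = 0.09825 × 2.34 = 0.230 mmol/kg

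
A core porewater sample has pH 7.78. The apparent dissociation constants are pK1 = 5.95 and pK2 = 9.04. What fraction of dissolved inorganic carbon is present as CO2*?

α₀ = 0.0138

α₀ = 1 / (1 + K1/[H⁺] + K1K2/[H⁺]²) = 1 / (1 + 10^+1.83 + 10^+0.57)
   = 1 / (1 + 67.608 + 3.7154) = 1/72.324 = 0.01383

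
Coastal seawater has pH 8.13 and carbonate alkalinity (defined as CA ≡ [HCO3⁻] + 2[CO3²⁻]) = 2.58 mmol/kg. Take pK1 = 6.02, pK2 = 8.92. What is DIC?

CA = [HCO3⁻] + 2[CO3²⁻] = (α₁ + 2α₂)·DIC
At pH 8.13: [H⁺]/K1 = 10^-2.11 = 0.0077625, K2/[H⁺] = 10^-0.79 = 0.16218
α₁ = 1/(1 + 0.0077625 + 0.16218) = 1/1.1699 = 0.8547; α₂ = α₁·K2/[H⁺] = 0.1386
α₁ + 2α₂ = 1.1320
DIC = CA / (α₁ + 2α₂) = 2.58 / 1.1320 = 2.28 mmol/kg

DIC = 2.28 mmol/kg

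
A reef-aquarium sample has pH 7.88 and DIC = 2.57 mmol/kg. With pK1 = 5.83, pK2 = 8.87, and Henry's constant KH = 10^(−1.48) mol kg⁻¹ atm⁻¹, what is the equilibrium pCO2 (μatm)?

pCO2 = 622 μatm

α₀ = 1 / (1 + K1/[H⁺] + K1K2/[H⁺]²) = 1 / (1 + 10^+2.05 + 10^+1.06)
   = 1 / (1 + 112.20 + 11.482) = 1/124.68 = 0.008020
[CO2*] = α₀ × DIC = 0.008020 × 2.57 = 0.02061 mmol/kg
pCO2 = [CO2*]/KH = 2.061×10^-5 / 3.311×10^-2 = 622 μatm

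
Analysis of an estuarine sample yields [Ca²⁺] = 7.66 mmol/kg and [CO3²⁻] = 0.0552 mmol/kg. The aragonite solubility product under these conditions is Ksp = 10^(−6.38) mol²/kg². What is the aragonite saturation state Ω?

Ksp = 10^(−6.38) = 4.169×10^-7
Ω = [Ca²⁺][CO3²⁻]/Ksp = (7.66×10^-3)(0.0552×10^-3) / 4.169×10^-7 = 1.01

Ω = 1.01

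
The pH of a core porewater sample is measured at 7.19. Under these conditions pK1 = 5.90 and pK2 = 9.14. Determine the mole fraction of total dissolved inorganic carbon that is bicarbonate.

α₁ = 0.941

α₁ = 1 / (1 + [H⁺]/K1 + K2/[H⁺]) = 1 / (1 + 10^-1.29 + 10^-1.95)
   = 1 / (1 + 0.051286 + 0.011220) = 1/1.0625 = 0.9412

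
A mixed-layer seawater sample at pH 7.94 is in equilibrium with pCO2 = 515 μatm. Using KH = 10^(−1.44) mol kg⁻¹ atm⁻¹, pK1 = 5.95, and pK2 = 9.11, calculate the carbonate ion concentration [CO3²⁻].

[CO2*] = KH · pCO2 = 10^(−1.44) × 515×10^-6 = 1.870×10^-5 mol/kg
α₀ = 1/(1 + K1/[H⁺] + K1K2/[H⁺]²) = 1/(1 + 10^+1.99 + 10^+0.82) = 0.009494
DIC = [CO2*]/α₀ = 1.870×10^-5 / 0.009494 = 1.970 mmol/kg
[CO3²⁻] = α₂·DIC; α₂ = 0.06273, so [CO3²⁻] = 0.06273 × 1.970 = 0.124 mmol/kg

[CO3²⁻] = 0.124 mmol/kg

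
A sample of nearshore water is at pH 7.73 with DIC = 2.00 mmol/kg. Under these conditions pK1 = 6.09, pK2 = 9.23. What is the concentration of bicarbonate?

α₁ = 1 / (1 + [H⁺]/K1 + K2/[H⁺]) = 1 / (1 + 10^-1.64 + 10^-1.50)
   = 1 / (1 + 0.022909 + 0.031623) = 1/1.0545 = 0.9483
[HCO3⁻] = α₁ × DIC = 0.9483 × 2.00 = 1.90 mmol/kg

[HCO3⁻] = 1.90 mmol/kg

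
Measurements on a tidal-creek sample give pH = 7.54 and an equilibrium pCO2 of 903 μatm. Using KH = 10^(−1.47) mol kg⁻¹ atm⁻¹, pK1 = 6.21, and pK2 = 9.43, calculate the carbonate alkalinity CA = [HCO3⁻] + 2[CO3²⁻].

[CO2*] = KH · pCO2 = 10^(−1.47) × 903×10^-6 = 3.060×10^-5 mol/kg
α₀ = 1/(1 + K1/[H⁺] + K1K2/[H⁺]²) = 1/(1 + 10^+1.33 + 10^-0.56) = 0.04414
DIC = [CO2*]/α₀ = 3.060×10^-5 / 0.04414 = 0.6932 mmol/kg
CA = (α₁ + 2α₂)·DIC = (0.9437 + 2×0.01216) × 0.6932 = 0.671 mmol/kg

CA = 0.671 mmol/kg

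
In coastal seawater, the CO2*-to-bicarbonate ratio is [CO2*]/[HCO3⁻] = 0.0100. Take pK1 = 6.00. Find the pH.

pH = 8.00

From K1 = [H⁺][HCO3⁻]/[CO2*]:  pH = pK1 − log₁₀([CO2*]/[HCO3⁻])
log₁₀(0.0100) = -2.000
pH = 6.00 − (-2.000) = 8.00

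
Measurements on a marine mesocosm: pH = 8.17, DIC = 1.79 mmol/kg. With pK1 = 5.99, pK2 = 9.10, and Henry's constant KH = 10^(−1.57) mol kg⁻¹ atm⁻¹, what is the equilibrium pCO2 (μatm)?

pCO2 = 391 μatm

α₀ = 1 / (1 + K1/[H⁺] + K1K2/[H⁺]²) = 1 / (1 + 10^+2.18 + 10^+1.25)
   = 1 / (1 + 151.36 + 17.783) = 1/170.14 = 0.005878
[CO2*] = α₀ × DIC = 0.005878 × 1.79 = 0.01052 mmol/kg = 10.52 μmol/kg
pCO2 = [CO2*]/KH = 1.052×10^-5 / 2.692×10^-2 = 391 μatm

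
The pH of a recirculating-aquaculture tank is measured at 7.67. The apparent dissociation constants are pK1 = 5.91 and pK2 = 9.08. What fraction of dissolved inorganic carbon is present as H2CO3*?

α₀ = 0.0165

α₀ = 1 / (1 + K1/[H⁺] + K1K2/[H⁺]²) = 1 / (1 + 10^+1.76 + 10^+0.35)
   = 1 / (1 + 57.544 + 2.2387) = 1/60.783 = 0.01645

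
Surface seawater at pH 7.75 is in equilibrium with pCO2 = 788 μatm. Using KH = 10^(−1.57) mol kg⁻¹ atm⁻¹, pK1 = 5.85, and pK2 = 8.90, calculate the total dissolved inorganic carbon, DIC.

[CO2*] = KH · pCO2 = 10^(−1.57) × 788×10^-6 = 2.121×10^-5 mol/kg
α₀ = 1/(1 + K1/[H⁺] + K1K2/[H⁺]²) = 1/(1 + 10^+1.90 + 10^+0.75) = 0.01162
DIC = [CO2*]/α₀ = 2.121×10^-5 / 0.01162 = 1.83 mmol/kg

DIC = 1.83 mmol/kg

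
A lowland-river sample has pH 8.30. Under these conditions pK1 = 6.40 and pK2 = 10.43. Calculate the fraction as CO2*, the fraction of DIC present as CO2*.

α₀ = 1 / (1 + K1/[H⁺] + K1K2/[H⁺]²) = 1 / (1 + 10^+1.90 + 10^-0.23)
   = 1 / (1 + 79.433 + 0.58884) = 1/81.022 = 0.01234

α₀ = 0.0123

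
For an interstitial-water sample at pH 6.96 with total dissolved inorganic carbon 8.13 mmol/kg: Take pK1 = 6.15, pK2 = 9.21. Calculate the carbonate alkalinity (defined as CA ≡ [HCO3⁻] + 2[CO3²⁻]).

CA = 7.08 mmol/kg

CA = [HCO3⁻] + 2[CO3²⁻] = (α₁ + 2α₂)·DIC
At pH 6.96: [H⁺]/K1 = 10^-0.81 = 0.15488, K2/[H⁺] = 10^-2.25 = 0.0056234
α₁ = 1/(1 + 0.15488 + 0.0056234) = 1/1.1605 = 0.8617; α₂ = α₁·K2/[H⁺] = 0.004846
α₁ + 2α₂ = 0.8714
CA = 0.8714 × 8.13 = 7.08 mmol/kg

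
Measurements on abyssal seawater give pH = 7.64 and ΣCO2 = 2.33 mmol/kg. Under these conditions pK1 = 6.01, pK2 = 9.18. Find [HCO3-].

[HCO3⁻] = 2.21 mmol/kg

α₁ = 1 / (1 + [H⁺]/K1 + K2/[H⁺]) = 1 / (1 + 10^-1.63 + 10^-1.54)
   = 1 / (1 + 0.023442 + 0.028840) = 1/1.0523 = 0.9503
[HCO3⁻] = α₁ × DIC = 0.9503 × 2.33 = 2.21 mmol/kg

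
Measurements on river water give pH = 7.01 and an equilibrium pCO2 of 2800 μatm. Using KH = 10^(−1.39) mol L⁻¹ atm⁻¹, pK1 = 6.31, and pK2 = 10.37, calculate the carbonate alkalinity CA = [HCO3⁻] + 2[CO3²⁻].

[CO2*] = KH · pCO2 = 10^(−1.39) × 2800×10^-6 = 1.141×10^-4 mol/L
α₀ = 1/(1 + K1/[H⁺] + K1K2/[H⁺]²) = 1/(1 + 10^+0.70 + 10^-2.66) = 0.1663
DIC = [CO2*]/α₀ = 1.141×10^-4 / 0.1663 = 0.6860 mmol/L
CA = (α₁ + 2α₂)·DIC = (0.8334 + 2×0.0003638) × 0.6860 = 0.572 mmol/L

CA = 0.572 mmol/L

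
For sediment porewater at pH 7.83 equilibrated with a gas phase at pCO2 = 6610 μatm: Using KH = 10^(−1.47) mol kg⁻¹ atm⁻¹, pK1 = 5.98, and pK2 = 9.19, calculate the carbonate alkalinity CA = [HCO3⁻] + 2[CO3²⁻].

[CO2*] = KH · pCO2 = 10^(−1.47) × 6610×10^-6 = 2.240×10^-4 mol/kg
α₀ = 1/(1 + K1/[H⁺] + K1K2/[H⁺]²) = 1/(1 + 10^+1.85 + 10^+0.49) = 0.01335
DIC = [CO2*]/α₀ = 2.240×10^-4 / 0.01335 = 16.77 mmol/kg
CA = (α₁ + 2α₂)·DIC = (0.9454 + 2×0.04127) × 16.77 = 17.2 mmol/kg

CA = 17.2 mmol/kg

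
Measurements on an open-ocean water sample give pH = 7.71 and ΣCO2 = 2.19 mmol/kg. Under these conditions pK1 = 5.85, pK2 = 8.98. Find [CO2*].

[CO2*] = 0.0283 mmol/kg

α₀ = 1 / (1 + K1/[H⁺] + K1K2/[H⁺]²) = 1 / (1 + 10^+1.86 + 10^+0.59)
   = 1 / (1 + 72.444 + 3.8905) = 1/77.334 = 0.01293
[CO2*] = α₀ × DIC = 0.01293 × 2.19 = 0.0283 mmol/kg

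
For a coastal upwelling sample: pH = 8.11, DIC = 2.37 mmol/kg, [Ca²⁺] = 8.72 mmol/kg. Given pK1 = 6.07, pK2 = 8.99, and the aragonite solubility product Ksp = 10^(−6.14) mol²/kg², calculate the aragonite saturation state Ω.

Ω = 3.30

α₂ = 1 / (1 + [H⁺]/K2 + [H⁺]²/(K1K2)) = 1 / (1 + 10^+0.88 + 10^-1.16)
   = 1 / (1 + 7.5858 + 0.069183) = 1/8.6550 = 0.1155
[CO3²⁻] = α₂ × DIC = 0.1155 × 2.37 = 0.2738 mmol/kg
Ksp = 10^(−6.14) = 7.244×10^-7
Ω = [Ca²⁺][CO3²⁻]/Ksp = (8.72×10^-3)(2.738×10^-4) / 7.244×10^-7 = 3.30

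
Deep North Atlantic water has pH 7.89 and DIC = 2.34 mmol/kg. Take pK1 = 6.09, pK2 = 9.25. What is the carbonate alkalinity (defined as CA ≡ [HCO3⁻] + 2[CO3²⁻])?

CA = [HCO3⁻] + 2[CO3²⁻] = (α₁ + 2α₂)·DIC
At pH 7.89: [H⁺]/K1 = 10^-1.80 = 0.015849, K2/[H⁺] = 10^-1.36 = 0.043652
α₁ = 1/(1 + 0.015849 + 0.043652) = 1/1.0595 = 0.9438; α₂ = α₁·K2/[H⁺] = 0.04120
α₁ + 2α₂ = 1.0262
CA = 1.0262 × 2.34 = 2.40 mmol/kg

CA = 2.40 mmol/kg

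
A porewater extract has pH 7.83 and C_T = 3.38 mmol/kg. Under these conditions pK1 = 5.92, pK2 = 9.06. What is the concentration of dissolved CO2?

[CO2*] = 0.0388 mmol/kg

α₀ = 1 / (1 + K1/[H⁺] + K1K2/[H⁺]²) = 1 / (1 + 10^+1.91 + 10^+0.68)
   = 1 / (1 + 81.283 + 4.7863) = 1/87.069 = 0.01149
[CO2*] = α₀ × DIC = 0.01149 × 3.38 = 0.0388 mmol/kg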